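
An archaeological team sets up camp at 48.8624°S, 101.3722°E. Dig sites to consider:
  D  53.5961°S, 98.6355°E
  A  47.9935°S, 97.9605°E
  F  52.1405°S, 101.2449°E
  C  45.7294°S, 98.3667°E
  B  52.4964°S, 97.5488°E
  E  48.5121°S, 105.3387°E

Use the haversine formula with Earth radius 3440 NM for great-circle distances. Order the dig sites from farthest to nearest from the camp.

D, B, C, F, E, A

Distances from the camp:
D 53.5961°S, 98.6355°E: 302.2 NM
B 52.4964°S, 97.5488°E: 262.1 NM
C 45.7294°S, 98.3667°E: 224.4 NM
F 52.1405°S, 101.2449°E: 196.9 NM
E 48.5121°S, 105.3387°E: 158.6 NM
A 47.9935°S, 97.9605°E: 145.6 NM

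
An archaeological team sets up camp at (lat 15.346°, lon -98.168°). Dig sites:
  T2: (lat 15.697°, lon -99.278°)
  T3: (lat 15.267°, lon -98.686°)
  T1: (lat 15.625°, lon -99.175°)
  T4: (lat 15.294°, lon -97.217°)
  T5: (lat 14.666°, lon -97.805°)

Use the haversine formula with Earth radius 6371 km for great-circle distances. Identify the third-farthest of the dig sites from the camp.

Distances from the camp ((lat 15.346°, lon -98.168°)):
T2: 125.2 km
T1: 112.3 km
T4: 102.2 km
T5: 85.1 km
T3: 56.2 km
The third-farthest is T4 at 102.2 km.

T4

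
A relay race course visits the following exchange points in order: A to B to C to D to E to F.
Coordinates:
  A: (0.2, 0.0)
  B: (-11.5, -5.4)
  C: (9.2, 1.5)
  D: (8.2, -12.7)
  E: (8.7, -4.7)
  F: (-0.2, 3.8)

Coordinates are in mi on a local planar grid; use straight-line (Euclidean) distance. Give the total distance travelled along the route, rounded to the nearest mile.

Leg distances:
A→B: 12.9 mi  (cumulative 12.9 mi)
B→C: 21.8 mi  (cumulative 34.7 mi)
C→D: 14.2 mi  (cumulative 48.9 mi)
D→E: 8.0 mi  (cumulative 57.0 mi)
E→F: 12.3 mi  (cumulative 69.3 mi)
Total route length ≈ 69 mi.

69 mi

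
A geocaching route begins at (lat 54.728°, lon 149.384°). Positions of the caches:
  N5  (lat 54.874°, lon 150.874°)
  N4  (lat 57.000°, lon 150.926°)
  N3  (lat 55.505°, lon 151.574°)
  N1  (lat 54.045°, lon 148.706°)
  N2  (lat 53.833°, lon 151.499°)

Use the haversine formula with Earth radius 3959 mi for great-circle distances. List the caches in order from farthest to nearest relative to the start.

N4, N2, N3, N5, N1

Distances from the start:
N4 (lat 57.000°, lon 150.926°): 168.0 mi
N2 (lat 53.833°, lon 151.499°): 105.4 mi
N3 (lat 55.505°, lon 151.574°): 101.8 mi
N5 (lat 54.874°, lon 150.874°): 60.2 mi
N1 (lat 54.045°, lon 148.706°): 54.5 mi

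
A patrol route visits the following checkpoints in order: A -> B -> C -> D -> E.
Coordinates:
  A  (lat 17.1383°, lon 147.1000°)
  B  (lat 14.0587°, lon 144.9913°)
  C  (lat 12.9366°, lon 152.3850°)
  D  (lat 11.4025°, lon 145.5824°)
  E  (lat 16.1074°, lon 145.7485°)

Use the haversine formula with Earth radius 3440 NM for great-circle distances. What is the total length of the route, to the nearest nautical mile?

Leg distances:
A→B: 221.5 NM  (cumulative 221.5 NM)
B→C: 436.9 NM  (cumulative 658.3 NM)
C→D: 409.7 NM  (cumulative 1068.0 NM)
D→E: 282.6 NM  (cumulative 1350.7 NM)
Total route length ≈ 1351 NM.

1351 NM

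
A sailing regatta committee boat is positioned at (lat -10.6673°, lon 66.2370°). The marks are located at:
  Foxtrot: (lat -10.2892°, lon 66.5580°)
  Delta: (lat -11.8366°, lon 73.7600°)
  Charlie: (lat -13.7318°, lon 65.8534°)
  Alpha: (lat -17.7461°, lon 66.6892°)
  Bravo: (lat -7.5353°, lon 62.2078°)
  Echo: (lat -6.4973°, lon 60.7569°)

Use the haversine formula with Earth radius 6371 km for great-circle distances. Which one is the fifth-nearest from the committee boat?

Distances from the committee boat ((lat -10.6673°, lon 66.2370°)):
Foxtrot: 54.8 km
Charlie: 343.3 km
Bravo: 563.0 km
Echo: 760.2 km
Alpha: 788.6 km
Delta: 830.6 km
The fifth-nearest is Alpha at 788.6 km.

Alpha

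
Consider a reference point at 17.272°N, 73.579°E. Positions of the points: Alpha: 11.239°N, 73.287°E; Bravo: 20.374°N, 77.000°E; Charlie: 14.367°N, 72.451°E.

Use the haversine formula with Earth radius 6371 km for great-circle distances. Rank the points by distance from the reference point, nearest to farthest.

Charlie, Bravo, Alpha

Computing each great-circle distance from 17.272°N, 73.579°E:
Charlie 14.367°N, 72.451°E: 344.8 km
Bravo 20.374°N, 77.000°E: 498.6 km
Alpha 11.239°N, 73.287°E: 671.6 km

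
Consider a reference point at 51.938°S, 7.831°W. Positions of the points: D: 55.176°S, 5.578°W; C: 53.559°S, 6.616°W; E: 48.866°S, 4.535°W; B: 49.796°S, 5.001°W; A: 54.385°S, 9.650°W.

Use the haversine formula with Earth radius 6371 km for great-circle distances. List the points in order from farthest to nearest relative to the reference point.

E, D, B, A, C

Distance from the reference point at 51.938°S, 7.831°W to each:
E 48.866°S, 4.535°W: 413.7 km
D 55.176°S, 5.578°W: 389.5 km
B 49.796°S, 5.001°W: 310.1 km
A 54.385°S, 9.650°W: 297.9 km
C 53.559°S, 6.616°W: 197.9 km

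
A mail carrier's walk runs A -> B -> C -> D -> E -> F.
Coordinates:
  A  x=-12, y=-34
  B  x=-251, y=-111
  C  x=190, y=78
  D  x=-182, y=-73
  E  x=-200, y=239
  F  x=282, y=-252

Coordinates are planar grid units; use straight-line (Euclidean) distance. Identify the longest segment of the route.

Leg distances:
A→B: 251.1
B→C: 479.8
C→D: 401.5
D→E: 312.5
E→F: 688.0
The longest leg is E–F at 688.0.

E–F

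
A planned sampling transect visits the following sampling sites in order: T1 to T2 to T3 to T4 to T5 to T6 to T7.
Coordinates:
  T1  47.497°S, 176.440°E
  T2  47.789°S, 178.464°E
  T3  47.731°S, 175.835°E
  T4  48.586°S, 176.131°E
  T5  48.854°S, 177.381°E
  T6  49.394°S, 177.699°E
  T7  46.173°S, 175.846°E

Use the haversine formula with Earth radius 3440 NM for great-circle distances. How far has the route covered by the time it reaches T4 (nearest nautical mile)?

Leg distances:
T1→T2: 83.7 NM  (cumulative 83.7 NM)
T2→T3: 106.2 NM  (cumulative 189.9 NM)
T3→T4: 52.7 NM  (cumulative 242.6 NM)
Cumulative distance at T4 ≈ 243 NM.

243 NM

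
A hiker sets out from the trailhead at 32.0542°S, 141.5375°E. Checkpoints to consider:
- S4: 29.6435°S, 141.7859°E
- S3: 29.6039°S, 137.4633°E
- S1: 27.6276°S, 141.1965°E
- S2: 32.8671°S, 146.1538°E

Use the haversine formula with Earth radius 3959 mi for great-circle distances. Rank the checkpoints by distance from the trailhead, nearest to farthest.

S4, S2, S3, S1

Distances from the trailhead:
S4 29.6435°S, 141.7859°E: 167.2 mi
S2 32.8671°S, 146.1538°E: 274.9 mi
S3 29.6039°S, 137.4633°E: 295.1 mi
S1 27.6276°S, 141.1965°E: 306.5 mi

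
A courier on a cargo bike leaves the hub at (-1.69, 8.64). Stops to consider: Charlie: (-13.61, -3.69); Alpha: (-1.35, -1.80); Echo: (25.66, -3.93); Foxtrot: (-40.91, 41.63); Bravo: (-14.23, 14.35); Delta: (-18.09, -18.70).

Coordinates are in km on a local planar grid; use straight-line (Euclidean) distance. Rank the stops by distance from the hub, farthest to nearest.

Foxtrot, Delta, Echo, Charlie, Bravo, Alpha

Distance from the hub at (-1.69, 8.64) to each:
Foxtrot (-40.91, 41.63): 51.2 km
Delta (-18.09, -18.70): 31.9 km
Echo (25.66, -3.93): 30.1 km
Charlie (-13.61, -3.69): 17.1 km
Bravo (-14.23, 14.35): 13.8 km
Alpha (-1.35, -1.80): 10.4 km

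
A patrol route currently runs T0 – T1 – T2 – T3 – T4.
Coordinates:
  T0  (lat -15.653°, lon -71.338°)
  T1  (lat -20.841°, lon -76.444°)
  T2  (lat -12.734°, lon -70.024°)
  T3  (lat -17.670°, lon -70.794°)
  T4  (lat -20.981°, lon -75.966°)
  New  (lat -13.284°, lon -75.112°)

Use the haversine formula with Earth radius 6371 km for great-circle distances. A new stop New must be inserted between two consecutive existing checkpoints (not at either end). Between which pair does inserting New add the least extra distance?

between T1 and T2

Added distance for inserting New between each consecutive pair:
T0–T1: 546.9 km
T1–T2: 275.9 km
T2–T3: 671.8 km
T3–T4: 877.2 km
Smallest added distance is 275.9 km, inserting between T1 and T2.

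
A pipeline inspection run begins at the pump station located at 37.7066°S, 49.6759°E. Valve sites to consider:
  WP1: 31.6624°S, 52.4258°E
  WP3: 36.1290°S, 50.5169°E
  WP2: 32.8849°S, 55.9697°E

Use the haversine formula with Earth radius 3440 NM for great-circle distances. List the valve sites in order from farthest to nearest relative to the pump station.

Distance from the pump station at 37.7066°S, 49.6759°E to each:
WP2 32.8849°S, 55.9697°E: 422.8 NM
WP1 31.6624°S, 52.4258°E: 387.4 NM
WP3 36.1290°S, 50.5169°E: 103.0 NM

WP2, WP1, WP3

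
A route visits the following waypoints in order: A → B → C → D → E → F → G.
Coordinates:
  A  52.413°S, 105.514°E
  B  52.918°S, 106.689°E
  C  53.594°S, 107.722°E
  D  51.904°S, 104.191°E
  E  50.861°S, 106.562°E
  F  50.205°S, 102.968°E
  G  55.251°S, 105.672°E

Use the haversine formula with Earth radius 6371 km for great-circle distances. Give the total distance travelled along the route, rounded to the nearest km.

1557 km

Leg distances:
A→B: 97.1 km  (cumulative 97.1 km)
B→C: 101.8 km  (cumulative 199.0 km)
C→D: 302.9 km  (cumulative 501.9 km)
D→E: 201.3 km  (cumulative 703.2 km)
E→F: 264.3 km  (cumulative 967.4 km)
F→G: 589.8 km  (cumulative 1557.2 km)
Total route length ≈ 1557 km.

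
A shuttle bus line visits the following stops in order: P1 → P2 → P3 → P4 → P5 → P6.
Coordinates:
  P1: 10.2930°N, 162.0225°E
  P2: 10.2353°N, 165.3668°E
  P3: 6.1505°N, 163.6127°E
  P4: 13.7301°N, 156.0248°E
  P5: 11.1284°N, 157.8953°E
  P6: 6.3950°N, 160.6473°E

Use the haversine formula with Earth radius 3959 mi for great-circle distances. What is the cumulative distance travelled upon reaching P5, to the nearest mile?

Leg distances:
P1→P2: 227.4 mi  (cumulative 227.4 mi)
P2→P3: 306.7 mi  (cumulative 534.1 mi)
P3→P4: 735.2 mi  (cumulative 1269.3 mi)
P4→P5: 219.6 mi  (cumulative 1489.0 mi)
Cumulative distance at P5 ≈ 1489 mi.

1489 mi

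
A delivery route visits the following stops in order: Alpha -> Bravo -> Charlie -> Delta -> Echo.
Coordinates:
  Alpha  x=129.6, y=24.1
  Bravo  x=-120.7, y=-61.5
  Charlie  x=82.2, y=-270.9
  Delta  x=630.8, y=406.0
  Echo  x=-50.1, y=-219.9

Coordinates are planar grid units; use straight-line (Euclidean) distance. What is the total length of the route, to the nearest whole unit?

2352

Leg distances:
Alpha→Bravo: 264.5  (cumulative 264.5)
Bravo→Charlie: 291.6  (cumulative 556.1)
Charlie→Delta: 871.3  (cumulative 1427.4)
Delta→Echo: 924.9  (cumulative 2352.3)
Total route length ≈ 2352.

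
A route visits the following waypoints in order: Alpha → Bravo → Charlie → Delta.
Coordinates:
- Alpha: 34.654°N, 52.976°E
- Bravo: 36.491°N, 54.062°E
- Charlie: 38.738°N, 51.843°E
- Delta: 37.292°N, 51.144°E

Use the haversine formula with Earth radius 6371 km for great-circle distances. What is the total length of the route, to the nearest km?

Leg distances:
Alpha→Bravo: 226.6 km  (cumulative 226.6 km)
Bravo→Charlie: 317.2 km  (cumulative 543.8 km)
Charlie→Delta: 172.1 km  (cumulative 715.9 km)
Total route length ≈ 716 km.

716 km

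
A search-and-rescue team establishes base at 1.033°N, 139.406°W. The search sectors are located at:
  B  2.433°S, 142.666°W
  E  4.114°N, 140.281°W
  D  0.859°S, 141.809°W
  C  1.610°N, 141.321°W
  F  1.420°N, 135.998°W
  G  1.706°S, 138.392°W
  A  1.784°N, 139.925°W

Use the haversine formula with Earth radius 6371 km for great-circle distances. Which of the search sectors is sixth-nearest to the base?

Distance to each, sorted:
A: 101.5 km
C: 222.3 km
G: 324.8 km
D: 340.1 km
E: 356.1 km
F: 381.3 km
B: 529.0 km
The sixth-nearest is F at 381.3 km.

F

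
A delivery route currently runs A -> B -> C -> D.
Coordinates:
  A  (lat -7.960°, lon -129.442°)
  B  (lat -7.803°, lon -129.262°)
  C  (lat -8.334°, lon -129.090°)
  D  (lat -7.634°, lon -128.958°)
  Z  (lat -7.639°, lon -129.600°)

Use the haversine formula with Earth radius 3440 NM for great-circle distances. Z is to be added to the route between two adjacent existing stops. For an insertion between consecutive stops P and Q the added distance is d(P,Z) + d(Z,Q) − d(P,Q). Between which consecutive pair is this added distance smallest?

Added distance for inserting Z between each consecutive pair:
A–B: 29.6 NM
B–C: 40.5 NM
C–D: 47.0 NM
Smallest added distance is 29.6 NM, inserting between A and B.

between A and B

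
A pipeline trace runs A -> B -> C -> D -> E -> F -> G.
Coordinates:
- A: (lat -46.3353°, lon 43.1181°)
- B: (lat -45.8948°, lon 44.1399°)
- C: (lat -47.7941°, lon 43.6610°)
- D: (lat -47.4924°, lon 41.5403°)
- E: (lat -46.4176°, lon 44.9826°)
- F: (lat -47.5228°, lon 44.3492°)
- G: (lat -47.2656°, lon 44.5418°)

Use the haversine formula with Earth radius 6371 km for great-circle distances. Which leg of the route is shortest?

F–G

Leg distances:
A→B: 92.7 km
B→C: 214.3 km
C→D: 162.4 km
D→E: 287.3 km
E→F: 132.0 km
F→G: 32.1 km
The shortest leg is F–G at 32.1 km.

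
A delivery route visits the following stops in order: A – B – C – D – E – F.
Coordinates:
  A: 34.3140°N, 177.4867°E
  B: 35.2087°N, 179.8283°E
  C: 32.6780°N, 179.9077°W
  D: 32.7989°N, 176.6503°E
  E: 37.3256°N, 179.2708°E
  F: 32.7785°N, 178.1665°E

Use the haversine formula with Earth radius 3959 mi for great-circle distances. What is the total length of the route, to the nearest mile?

Leg distances:
A→B: 146.6 mi  (cumulative 146.6 mi)
B→C: 175.5 mi  (cumulative 322.1 mi)
C→D: 200.2 mi  (cumulative 522.3 mi)
D→E: 346.1 mi  (cumulative 868.4 mi)
E→F: 320.3 mi  (cumulative 1188.7 mi)
Total route length ≈ 1189 mi.

1189 mi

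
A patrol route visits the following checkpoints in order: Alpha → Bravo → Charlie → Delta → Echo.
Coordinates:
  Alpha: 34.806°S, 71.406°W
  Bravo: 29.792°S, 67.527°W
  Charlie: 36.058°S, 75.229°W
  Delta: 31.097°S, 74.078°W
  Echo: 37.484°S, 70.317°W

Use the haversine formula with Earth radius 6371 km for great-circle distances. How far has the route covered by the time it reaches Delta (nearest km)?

Leg distances:
Alpha→Bravo: 666.0 km  (cumulative 666.0 km)
Bravo→Charlie: 1000.4 km  (cumulative 1666.4 km)
Charlie→Delta: 561.8 km  (cumulative 2228.3 km)
Cumulative distance at Delta ≈ 2228 km.

2228 km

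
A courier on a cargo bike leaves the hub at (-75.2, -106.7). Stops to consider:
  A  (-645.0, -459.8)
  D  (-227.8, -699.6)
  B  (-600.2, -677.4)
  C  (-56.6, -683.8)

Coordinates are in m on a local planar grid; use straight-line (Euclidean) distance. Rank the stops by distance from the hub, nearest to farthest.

C, D, A, B

Distances from the hub:
C (-56.6, -683.8): 577.4 m
D (-227.8, -699.6): 612.2 m
A (-645.0, -459.8): 670.3 m
B (-600.2, -677.4): 775.5 m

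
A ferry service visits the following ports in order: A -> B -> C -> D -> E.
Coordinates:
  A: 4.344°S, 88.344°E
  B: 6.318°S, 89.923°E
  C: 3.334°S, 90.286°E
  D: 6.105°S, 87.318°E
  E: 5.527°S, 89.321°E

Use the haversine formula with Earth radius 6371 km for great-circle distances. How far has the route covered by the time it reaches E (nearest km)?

1296 km

Leg distances:
A→B: 280.6 km  (cumulative 280.6 km)
B→C: 334.2 km  (cumulative 614.8 km)
C→D: 450.7 km  (cumulative 1065.5 km)
D→E: 230.7 km  (cumulative 1296.2 km)
Cumulative distance at E ≈ 1296 km.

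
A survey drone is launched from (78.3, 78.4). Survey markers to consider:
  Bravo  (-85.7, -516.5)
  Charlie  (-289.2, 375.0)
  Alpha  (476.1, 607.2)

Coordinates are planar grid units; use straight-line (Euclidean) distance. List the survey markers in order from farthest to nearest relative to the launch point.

Alpha, Bravo, Charlie

Distance from the launch point at (78.3, 78.4) to each:
Alpha (476.1, 607.2): 661.7
Bravo (-85.7, -516.5): 617.1
Charlie (-289.2, 375.0): 472.3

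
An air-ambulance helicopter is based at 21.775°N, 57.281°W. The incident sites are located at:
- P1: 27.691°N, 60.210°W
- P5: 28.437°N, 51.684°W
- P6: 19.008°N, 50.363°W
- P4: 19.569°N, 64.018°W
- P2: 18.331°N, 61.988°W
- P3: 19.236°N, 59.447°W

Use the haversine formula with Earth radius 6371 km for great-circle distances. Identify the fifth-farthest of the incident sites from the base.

Distances from the base (21.775°N, 57.281°W):
P5: 930.4 km
P6: 783.8 km
P4: 742.5 km
P1: 721.2 km
P2: 623.1 km
P3: 361.4 km
The fifth-farthest is P2 at 623.1 km.

P2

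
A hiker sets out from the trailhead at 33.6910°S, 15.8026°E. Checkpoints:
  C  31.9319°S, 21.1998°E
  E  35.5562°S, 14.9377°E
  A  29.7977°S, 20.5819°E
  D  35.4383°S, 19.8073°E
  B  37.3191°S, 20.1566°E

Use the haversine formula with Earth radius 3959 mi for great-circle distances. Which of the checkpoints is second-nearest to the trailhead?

Distance to each, sorted:
E: 137.9 mi
D: 257.8 mi
C: 336.1 mi
B: 350.4 mi
A: 388.8 mi
The second-nearest is D at 257.8 mi.

D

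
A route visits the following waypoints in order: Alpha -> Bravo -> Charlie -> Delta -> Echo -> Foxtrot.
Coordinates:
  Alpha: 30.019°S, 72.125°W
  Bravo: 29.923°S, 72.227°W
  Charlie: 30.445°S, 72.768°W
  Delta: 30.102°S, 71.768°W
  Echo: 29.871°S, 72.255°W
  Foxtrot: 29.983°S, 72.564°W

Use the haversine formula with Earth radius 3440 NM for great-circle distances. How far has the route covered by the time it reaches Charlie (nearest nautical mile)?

Leg distances:
Alpha→Bravo: 7.8 NM  (cumulative 7.8 NM)
Bravo→Charlie: 42.1 NM  (cumulative 49.9 NM)
Cumulative distance at Charlie ≈ 50 NM.

50 NM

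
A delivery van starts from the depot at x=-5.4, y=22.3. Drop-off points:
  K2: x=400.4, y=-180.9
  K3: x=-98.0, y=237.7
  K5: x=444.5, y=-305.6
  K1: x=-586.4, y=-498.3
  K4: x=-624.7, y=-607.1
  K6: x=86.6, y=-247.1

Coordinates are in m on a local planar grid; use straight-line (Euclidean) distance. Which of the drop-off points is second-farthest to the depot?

K1

Distances from the depot (x=-5.4, y=22.3):
K4: 883.0 m
K1: 780.1 m
K5: 556.7 m
K2: 453.8 m
K6: 284.7 m
K3: 234.5 m
The second-farthest is K1 at 780.1 m.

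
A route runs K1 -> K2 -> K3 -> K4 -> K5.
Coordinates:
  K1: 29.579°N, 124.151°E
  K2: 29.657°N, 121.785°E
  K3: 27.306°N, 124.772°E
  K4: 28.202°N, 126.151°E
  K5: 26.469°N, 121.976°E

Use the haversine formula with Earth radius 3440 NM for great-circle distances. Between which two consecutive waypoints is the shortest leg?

K3–K4

Leg distances:
K1→K2: 123.6 NM
K2→K3: 211.6 NM
K3→K4: 90.9 NM
K4→K5: 245.8 NM
The shortest leg is K3–K4 at 90.9 NM.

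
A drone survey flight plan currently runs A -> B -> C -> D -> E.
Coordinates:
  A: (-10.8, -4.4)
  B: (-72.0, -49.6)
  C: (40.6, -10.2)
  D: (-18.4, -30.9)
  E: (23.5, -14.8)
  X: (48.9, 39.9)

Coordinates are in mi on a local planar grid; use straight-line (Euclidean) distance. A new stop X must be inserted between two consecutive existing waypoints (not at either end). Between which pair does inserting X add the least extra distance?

between B and C

Added distance for inserting X between each consecutive pair:
A–B: 148.7 mi
B–C: 81.9 mi
C–D: 85.9 mi
D–E: 113.1 mi
Smallest added distance is 81.9 mi, inserting between B and C.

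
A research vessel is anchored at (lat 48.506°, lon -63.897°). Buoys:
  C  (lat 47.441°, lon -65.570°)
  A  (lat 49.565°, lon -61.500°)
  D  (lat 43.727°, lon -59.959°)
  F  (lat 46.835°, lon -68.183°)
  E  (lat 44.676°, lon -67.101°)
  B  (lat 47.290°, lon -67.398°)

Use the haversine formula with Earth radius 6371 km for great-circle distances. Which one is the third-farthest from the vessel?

Distance to each, sorted:
D: 611.8 km
E: 491.1 km
F: 370.8 km
B: 293.9 km
A: 210.7 km
C: 171.8 km
The third-farthest is F at 370.8 km.

F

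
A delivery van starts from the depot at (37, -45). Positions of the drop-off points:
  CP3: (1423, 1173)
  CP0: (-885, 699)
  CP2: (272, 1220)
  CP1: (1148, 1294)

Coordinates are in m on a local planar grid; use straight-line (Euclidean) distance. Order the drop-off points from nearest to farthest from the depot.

CP0, CP2, CP1, CP3

Distances from the depot:
CP0 (-885, 699): 1184.7 m
CP2 (272, 1220): 1286.6 m
CP1 (1148, 1294): 1739.9 m
CP3 (1423, 1173): 1845.1 m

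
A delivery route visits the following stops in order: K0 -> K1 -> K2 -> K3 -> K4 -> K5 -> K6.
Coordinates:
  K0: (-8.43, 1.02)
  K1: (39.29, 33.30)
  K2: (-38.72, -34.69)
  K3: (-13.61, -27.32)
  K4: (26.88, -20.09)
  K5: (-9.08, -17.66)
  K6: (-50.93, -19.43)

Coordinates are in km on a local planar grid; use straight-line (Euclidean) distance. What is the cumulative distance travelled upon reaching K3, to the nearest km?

Leg distances:
K0→K1: 57.6 km  (cumulative 57.6 km)
K1→K2: 103.5 km  (cumulative 161.1 km)
K2→K3: 26.2 km  (cumulative 187.3 km)
Cumulative distance at K3 ≈ 187 km.

187 km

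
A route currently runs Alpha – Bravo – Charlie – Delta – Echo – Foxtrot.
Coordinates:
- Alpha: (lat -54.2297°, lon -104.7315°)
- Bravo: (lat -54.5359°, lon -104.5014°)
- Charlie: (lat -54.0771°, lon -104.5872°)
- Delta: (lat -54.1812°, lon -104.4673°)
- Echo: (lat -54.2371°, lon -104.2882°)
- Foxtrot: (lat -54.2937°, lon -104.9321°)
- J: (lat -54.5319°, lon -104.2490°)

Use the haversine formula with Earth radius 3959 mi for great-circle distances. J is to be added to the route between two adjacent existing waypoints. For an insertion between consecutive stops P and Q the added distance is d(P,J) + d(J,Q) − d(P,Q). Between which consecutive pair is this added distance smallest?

between Bravo and Charlie

Added distance for inserting J between each consecutive pair:
Alpha–Bravo: 15.5 mi
Bravo–Charlie: 12.5 mi
Charlie–Delta: 51.4 mi
Delta–Echo: 38.0 mi
Echo–Foxtrot: 26.2 mi
Smallest added distance is 12.5 mi, inserting between Bravo and Charlie.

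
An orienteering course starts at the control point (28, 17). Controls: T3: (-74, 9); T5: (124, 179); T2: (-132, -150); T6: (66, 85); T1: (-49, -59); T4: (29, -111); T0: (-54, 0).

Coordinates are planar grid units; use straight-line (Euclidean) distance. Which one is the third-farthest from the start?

Distances from the start ((28, 17)):
T2: 231.3
T5: 188.3
T4: 128.0
T1: 108.2
T3: 102.3
T0: 83.7
T6: 77.9
The third-farthest is T4 at 128.0.

T4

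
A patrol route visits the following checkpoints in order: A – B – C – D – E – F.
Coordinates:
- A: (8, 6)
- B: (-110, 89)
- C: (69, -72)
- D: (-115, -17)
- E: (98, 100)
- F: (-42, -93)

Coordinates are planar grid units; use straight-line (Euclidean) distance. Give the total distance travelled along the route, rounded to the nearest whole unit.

Leg distances:
A→B: 144.3  (cumulative 144.3)
B→C: 240.8  (cumulative 385.0)
C→D: 192.0  (cumulative 577.1)
D→E: 243.0  (cumulative 820.1)
E→F: 238.4  (cumulative 1058.5)
Total route length ≈ 1059.

1059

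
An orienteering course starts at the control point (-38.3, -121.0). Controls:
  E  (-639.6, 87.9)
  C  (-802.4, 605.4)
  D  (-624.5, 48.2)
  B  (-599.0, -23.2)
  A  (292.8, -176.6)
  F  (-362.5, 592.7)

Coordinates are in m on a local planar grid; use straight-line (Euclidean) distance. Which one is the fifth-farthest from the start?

B

Distances from the start ((-38.3, -121.0)):
C: 1054.3 m
F: 783.9 m
E: 636.6 m
D: 610.1 m
B: 569.2 m
A: 335.7 m
The fifth-farthest is B at 569.2 m.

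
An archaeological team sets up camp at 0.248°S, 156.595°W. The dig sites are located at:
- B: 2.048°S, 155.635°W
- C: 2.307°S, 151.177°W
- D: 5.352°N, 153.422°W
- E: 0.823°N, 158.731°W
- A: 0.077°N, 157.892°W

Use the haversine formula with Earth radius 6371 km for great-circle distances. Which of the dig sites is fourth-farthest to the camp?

Distance to each, sorted:
D: 715.5 km
C: 644.3 km
E: 265.7 km
B: 226.8 km
A: 148.7 km
The fourth-farthest is B at 226.8 km.

B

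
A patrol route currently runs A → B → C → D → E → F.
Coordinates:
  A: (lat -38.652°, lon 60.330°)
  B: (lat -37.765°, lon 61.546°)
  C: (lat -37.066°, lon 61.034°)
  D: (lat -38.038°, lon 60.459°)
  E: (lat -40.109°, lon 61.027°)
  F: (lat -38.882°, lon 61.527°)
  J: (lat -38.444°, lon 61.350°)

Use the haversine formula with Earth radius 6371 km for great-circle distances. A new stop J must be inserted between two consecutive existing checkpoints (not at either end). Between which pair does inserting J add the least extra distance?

between A and B

Added distance for inserting J between each consecutive pair:
A–B: 24.1 km
B–C: 143.2 km
C–D: 126.3 km
D–E: 41.7 km
E–F: 95.3 km
Smallest added distance is 24.1 km, inserting between A and B.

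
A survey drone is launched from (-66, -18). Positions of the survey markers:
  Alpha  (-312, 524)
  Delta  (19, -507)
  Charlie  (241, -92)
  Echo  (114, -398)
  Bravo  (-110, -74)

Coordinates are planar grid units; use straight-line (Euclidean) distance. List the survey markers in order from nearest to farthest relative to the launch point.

Bravo, Charlie, Echo, Delta, Alpha

Computing each straight-line distance from (-66, -18):
Bravo (-110, -74): 71.2
Charlie (241, -92): 315.8
Echo (114, -398): 420.5
Delta (19, -507): 496.3
Alpha (-312, 524): 595.2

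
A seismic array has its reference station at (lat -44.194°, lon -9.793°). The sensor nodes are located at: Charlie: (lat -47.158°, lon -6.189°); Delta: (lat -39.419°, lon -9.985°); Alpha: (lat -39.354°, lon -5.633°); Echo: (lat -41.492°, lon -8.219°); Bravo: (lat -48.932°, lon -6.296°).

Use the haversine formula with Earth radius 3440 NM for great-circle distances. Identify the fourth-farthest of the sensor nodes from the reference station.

Distances from the reference station ((lat -44.194°, lon -9.793°)):
Alpha: 345.1 NM
Bravo: 318.9 NM
Delta: 286.8 NM
Charlie: 233.5 NM
Echo: 176.4 NM
The fourth-farthest is Charlie at 233.5 NM.

Charlie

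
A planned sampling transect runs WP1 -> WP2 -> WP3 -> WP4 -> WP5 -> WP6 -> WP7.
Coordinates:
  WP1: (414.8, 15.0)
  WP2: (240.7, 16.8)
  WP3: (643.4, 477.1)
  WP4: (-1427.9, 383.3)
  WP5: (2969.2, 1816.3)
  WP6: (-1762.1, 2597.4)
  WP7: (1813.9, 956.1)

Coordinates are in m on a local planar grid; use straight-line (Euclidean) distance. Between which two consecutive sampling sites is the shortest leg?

WP1–WP2

Leg distances:
WP1→WP2: 174.1 m
WP2→WP3: 611.6 m
WP3→WP4: 2073.4 m
WP4→WP5: 4624.7 m
WP5→WP6: 4795.3 m
WP6→WP7: 3934.7 m
The shortest leg is WP1–WP2 at 174.1 m.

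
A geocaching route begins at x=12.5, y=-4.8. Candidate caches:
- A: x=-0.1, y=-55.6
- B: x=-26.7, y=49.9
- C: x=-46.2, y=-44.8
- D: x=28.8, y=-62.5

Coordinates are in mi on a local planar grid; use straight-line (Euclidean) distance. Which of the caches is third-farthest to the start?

D

Distance to each, sorted:
C: 71.0 mi
B: 67.3 mi
D: 60.0 mi
A: 52.3 mi
The third-farthest is D at 60.0 mi.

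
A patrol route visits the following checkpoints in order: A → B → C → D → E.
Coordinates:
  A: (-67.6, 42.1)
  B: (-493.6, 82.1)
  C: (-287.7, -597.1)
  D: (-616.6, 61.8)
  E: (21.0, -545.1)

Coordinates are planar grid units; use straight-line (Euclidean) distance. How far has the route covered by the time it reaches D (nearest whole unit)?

Leg distances:
A→B: 427.9  (cumulative 427.9)
B→C: 709.7  (cumulative 1137.6)
C→D: 736.4  (cumulative 1874.0)
Cumulative distance at D ≈ 1874.

1874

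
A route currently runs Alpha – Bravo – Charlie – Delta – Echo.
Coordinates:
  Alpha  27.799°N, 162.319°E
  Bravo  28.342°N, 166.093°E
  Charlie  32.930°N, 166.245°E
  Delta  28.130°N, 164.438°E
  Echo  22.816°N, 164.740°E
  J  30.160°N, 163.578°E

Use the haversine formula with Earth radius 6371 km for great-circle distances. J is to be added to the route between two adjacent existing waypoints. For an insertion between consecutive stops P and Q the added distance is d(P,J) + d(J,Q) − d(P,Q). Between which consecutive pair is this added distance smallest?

Added distance for inserting J between each consecutive pair:
Alpha–Bravo: 231.4 km
Bravo–Charlie: 204.9 km
Charlie–Delta: 78.0 km
Delta–Echo: 473.8 km
Smallest added distance is 78.0 km, inserting between Charlie and Delta.

between Charlie and Delta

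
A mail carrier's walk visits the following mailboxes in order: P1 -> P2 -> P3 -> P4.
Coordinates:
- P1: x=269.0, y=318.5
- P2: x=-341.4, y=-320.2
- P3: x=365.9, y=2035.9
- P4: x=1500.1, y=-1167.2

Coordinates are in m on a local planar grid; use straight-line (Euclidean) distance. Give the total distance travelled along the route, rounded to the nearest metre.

Leg distances:
P1→P2: 883.5 m  (cumulative 883.5 m)
P2→P3: 2460.0 m  (cumulative 3343.4 m)
P3→P4: 3398.0 m  (cumulative 6741.4 m)
Total route length ≈ 6741 m.

6741 m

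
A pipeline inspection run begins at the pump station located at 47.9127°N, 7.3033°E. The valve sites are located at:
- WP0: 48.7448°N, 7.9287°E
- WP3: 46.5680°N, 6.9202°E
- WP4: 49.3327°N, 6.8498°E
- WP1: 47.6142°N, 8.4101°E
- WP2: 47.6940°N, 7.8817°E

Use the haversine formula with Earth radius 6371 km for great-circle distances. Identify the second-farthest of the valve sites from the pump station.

WP3

Distance to each, sorted:
WP4: 161.4 km
WP3: 152.3 km
WP0: 103.4 km
WP1: 89.1 km
WP2: 49.6 km
The second-farthest is WP3 at 152.3 km.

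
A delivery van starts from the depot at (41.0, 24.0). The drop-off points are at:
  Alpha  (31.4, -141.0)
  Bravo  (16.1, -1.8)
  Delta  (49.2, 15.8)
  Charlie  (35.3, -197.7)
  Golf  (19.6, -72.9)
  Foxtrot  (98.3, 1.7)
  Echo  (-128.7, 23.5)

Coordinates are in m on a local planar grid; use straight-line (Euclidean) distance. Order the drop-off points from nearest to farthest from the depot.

Delta, Bravo, Foxtrot, Golf, Alpha, Echo, Charlie

Distance from the depot at (41.0, 24.0) to each:
Delta (49.2, 15.8): 11.6 m
Bravo (16.1, -1.8): 35.9 m
Foxtrot (98.3, 1.7): 61.5 m
Golf (19.6, -72.9): 99.2 m
Alpha (31.4, -141.0): 165.3 m
Echo (-128.7, 23.5): 169.7 m
Charlie (35.3, -197.7): 221.8 m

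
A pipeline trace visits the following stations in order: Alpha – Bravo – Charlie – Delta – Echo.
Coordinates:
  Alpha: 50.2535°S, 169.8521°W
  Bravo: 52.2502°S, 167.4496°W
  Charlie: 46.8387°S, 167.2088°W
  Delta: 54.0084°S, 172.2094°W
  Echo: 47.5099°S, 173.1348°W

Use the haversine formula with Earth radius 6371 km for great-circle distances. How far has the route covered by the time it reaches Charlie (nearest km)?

Leg distances:
Alpha→Bravo: 277.9 km  (cumulative 277.9 km)
Bravo→Charlie: 602.0 km  (cumulative 879.9 km)
Cumulative distance at Charlie ≈ 880 km.

880 km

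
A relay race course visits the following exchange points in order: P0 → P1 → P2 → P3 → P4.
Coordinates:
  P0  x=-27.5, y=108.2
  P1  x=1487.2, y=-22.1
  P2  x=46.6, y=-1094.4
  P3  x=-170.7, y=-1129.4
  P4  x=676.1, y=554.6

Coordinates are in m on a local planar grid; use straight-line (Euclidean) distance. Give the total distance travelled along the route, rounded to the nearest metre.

5421 m

Leg distances:
P0→P1: 1520.3 m  (cumulative 1520.3 m)
P1→P2: 1795.9 m  (cumulative 3316.2 m)
P2→P3: 220.1 m  (cumulative 3536.3 m)
P3→P4: 1884.9 m  (cumulative 5421.2 m)
Total route length ≈ 5421 m.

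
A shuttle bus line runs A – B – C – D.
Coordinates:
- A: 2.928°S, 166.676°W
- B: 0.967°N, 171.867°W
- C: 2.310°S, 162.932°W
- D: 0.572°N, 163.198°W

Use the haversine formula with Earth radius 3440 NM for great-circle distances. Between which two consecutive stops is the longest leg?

B–C

Leg distances:
A→B: 389.6 NM
B→C: 571.3 NM
C→D: 173.8 NM
The longest leg is B–C at 571.3 NM.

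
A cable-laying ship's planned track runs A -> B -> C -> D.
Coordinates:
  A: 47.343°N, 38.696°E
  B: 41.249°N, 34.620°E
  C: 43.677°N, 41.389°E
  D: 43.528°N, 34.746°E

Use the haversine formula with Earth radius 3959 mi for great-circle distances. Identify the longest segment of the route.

Leg distances:
A→B: 466.7 mi
B→C: 383.5 mi
C→D: 332.5 mi
The longest leg is A–B at 466.7 mi.

A–B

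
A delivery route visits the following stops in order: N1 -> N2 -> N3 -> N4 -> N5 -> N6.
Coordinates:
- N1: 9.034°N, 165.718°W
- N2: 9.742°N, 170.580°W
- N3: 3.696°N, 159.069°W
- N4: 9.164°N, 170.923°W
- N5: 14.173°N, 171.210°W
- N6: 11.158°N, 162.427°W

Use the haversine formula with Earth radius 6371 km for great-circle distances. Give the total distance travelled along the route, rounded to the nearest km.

4988 km

Leg distances:
N1→N2: 539.2 km  (cumulative 539.2 km)
N2→N3: 1437.4 km  (cumulative 1976.6 km)
N3→N4: 1443.6 km  (cumulative 3420.2 km)
N4→N5: 557.9 km  (cumulative 3978.0 km)
N5→N6: 1010.0 km  (cumulative 4988.0 km)
Total route length ≈ 4988 km.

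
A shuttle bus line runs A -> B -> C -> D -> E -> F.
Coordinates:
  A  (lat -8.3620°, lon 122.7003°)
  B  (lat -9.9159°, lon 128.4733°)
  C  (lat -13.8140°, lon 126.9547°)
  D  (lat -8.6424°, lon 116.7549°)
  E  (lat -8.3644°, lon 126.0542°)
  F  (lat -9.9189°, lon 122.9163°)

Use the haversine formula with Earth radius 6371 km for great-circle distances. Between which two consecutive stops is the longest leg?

Leg distances:
A→B: 656.9 km
B→C: 463.9 km
C→D: 1251.9 km
D→E: 1023.1 km
E→F: 385.4 km
The longest leg is C–D at 1251.9 km.

C–D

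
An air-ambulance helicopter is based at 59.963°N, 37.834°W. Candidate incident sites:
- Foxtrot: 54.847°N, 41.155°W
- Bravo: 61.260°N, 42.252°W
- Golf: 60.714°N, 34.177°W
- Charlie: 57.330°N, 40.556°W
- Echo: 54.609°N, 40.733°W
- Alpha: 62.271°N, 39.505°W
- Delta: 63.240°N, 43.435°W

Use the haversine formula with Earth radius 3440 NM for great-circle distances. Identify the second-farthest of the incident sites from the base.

Distances from the base (59.963°N, 37.834°W):
Echo: 334.8 NM
Foxtrot: 325.3 NM
Delta: 253.4 NM
Charlie: 179.5 NM
Bravo: 151.6 NM
Alpha: 146.8 NM
Golf: 117.6 NM
The second-farthest is Foxtrot at 325.3 NM.

Foxtrot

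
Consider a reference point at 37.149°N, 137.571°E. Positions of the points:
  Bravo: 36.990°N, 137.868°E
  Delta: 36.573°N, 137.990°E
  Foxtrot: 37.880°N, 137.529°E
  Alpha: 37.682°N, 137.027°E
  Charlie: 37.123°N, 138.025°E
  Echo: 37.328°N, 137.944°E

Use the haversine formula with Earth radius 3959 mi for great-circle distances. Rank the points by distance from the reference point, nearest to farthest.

Bravo, Echo, Charlie, Delta, Alpha, Foxtrot

Computing each great-circle distance from 37.149°N, 137.571°E:
Bravo 36.990°N, 137.868°E: 19.7 mi
Echo 37.328°N, 137.944°E: 24.0 mi
Charlie 37.123°N, 138.025°E: 25.1 mi
Delta 36.573°N, 137.990°E: 46.1 mi
Alpha 37.682°N, 137.027°E: 47.4 mi
Foxtrot 37.880°N, 137.529°E: 50.6 mi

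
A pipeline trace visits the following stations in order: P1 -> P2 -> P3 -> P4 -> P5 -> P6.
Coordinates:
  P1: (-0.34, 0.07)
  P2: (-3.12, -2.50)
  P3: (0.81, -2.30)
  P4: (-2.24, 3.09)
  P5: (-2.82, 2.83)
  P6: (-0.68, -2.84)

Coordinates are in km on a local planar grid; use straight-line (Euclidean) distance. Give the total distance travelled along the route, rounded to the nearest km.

Leg distances:
P1→P2: 3.8 km  (cumulative 3.8 km)
P2→P3: 3.9 km  (cumulative 7.7 km)
P3→P4: 6.2 km  (cumulative 13.9 km)
P4→P5: 0.6 km  (cumulative 14.5 km)
P5→P6: 6.1 km  (cumulative 20.6 km)
Total route length ≈ 21 km.

21 km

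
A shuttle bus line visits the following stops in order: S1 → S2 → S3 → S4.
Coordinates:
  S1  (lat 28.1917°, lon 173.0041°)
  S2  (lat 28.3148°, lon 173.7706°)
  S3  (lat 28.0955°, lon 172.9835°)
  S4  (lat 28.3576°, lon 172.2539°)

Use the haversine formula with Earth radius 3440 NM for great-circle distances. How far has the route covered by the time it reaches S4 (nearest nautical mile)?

127 NM

Leg distances:
S1→S2: 41.2 NM  (cumulative 41.2 NM)
S2→S3: 43.7 NM  (cumulative 84.9 NM)
S3→S4: 41.7 NM  (cumulative 126.6 NM)
Cumulative distance at S4 ≈ 127 NM.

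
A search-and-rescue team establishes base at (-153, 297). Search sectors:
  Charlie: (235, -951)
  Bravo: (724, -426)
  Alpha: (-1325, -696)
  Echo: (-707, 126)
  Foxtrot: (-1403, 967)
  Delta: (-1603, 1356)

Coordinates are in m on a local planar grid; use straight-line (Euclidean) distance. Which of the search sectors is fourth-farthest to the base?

Distances from the base ((-153, 297)):
Delta: 1795.5 m
Alpha: 1536.1 m
Foxtrot: 1418.2 m
Charlie: 1306.9 m
Bravo: 1136.6 m
Echo: 579.8 m
The fourth-farthest is Charlie at 1306.9 m.

Charlie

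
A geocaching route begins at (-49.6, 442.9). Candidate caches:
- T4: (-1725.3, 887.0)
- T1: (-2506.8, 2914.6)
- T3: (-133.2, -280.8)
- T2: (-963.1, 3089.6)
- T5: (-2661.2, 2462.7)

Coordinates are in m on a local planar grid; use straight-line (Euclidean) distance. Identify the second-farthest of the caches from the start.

T5

Distances from the start ((-49.6, 442.9)):
T1: 3485.3 m
T5: 3301.5 m
T2: 2799.9 m
T4: 1733.5 m
T3: 728.5 m
The second-farthest is T5 at 3301.5 m.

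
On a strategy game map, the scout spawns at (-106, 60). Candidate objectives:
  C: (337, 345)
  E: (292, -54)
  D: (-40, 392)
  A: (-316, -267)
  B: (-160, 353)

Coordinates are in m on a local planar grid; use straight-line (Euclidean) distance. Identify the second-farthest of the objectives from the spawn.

Distances from the spawn ((-106, 60)):
C: 526.8 m
E: 414.0 m
A: 388.6 m
D: 338.5 m
B: 297.9 m
The second-farthest is E at 414.0 m.

E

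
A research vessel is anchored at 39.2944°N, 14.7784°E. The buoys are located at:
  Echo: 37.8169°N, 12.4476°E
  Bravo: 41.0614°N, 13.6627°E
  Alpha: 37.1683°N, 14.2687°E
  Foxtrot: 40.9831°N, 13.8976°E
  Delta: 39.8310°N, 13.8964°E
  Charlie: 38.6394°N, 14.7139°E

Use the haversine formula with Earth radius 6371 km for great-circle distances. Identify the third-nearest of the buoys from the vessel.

Distances from the vessel (39.2944°N, 14.7784°E):
Charlie: 73.0 km
Delta: 96.3 km
Foxtrot: 202.1 km
Bravo: 218.1 km
Alpha: 240.6 km
Echo: 260.9 km
The third-nearest is Foxtrot at 202.1 km.

Foxtrot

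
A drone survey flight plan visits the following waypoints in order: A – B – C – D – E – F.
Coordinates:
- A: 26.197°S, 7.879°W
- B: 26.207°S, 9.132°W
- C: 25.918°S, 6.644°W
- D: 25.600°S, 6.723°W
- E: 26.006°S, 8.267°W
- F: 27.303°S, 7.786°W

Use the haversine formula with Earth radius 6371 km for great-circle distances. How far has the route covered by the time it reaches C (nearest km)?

376 km

Leg distances:
A→B: 125.0 km  (cumulative 125.0 km)
B→C: 250.6 km  (cumulative 375.6 km)
Cumulative distance at C ≈ 376 km.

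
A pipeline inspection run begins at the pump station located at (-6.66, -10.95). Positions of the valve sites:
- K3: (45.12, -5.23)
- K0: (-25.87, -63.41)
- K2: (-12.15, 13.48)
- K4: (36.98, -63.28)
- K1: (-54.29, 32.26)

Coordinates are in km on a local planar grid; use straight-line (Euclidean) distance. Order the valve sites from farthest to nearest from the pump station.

K4, K1, K0, K3, K2

Distance from the pump station at (-6.66, -10.95) to each:
K4 (36.98, -63.28): 68.1 km
K1 (-54.29, 32.26): 64.3 km
K0 (-25.87, -63.41): 55.9 km
K3 (45.12, -5.23): 52.1 km
K2 (-12.15, 13.48): 25.0 km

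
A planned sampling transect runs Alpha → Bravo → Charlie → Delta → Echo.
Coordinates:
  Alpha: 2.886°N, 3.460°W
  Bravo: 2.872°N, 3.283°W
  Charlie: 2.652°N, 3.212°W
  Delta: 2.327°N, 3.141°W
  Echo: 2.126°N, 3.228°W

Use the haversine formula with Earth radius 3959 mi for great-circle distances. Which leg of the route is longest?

Leg distances:
Alpha→Bravo: 12.3 mi
Bravo→Charlie: 16.0 mi
Charlie→Delta: 23.0 mi
Delta→Echo: 15.1 mi
The longest leg is Charlie–Delta at 23.0 mi.

Charlie–Delta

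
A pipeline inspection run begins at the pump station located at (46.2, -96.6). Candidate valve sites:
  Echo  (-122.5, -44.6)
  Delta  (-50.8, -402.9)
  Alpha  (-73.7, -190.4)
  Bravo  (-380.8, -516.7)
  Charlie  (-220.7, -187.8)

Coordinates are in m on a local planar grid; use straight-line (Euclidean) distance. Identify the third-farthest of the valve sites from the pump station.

Distances from the pump station ((46.2, -96.6)):
Bravo: 599.0 m
Delta: 321.3 m
Charlie: 282.1 m
Echo: 176.5 m
Alpha: 152.2 m
The third-farthest is Charlie at 282.1 m.

Charlie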